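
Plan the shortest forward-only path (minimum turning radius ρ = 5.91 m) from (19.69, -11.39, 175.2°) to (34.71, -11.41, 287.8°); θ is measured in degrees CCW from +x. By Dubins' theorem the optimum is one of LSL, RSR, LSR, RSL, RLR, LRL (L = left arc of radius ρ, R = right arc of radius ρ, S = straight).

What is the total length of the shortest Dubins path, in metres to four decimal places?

Let ψ = atan2(Δy, Δx) = atan2(-0.02, 15.02) = -0.0763° be the start→goal bearing.
Normalize: d = |goal − start| / ρ = 15.020013/5.91 = 2.541457, α = (θ_start − ψ) mod 360° = 175.2763° = 3.059148 rad, β = (θ_goal − ψ) mod 360° = 287.8763° = 5.024389 rad.
Common terms: sin α = 0.082351, cos α = -0.996603, sin β = -0.951721, cos β = 0.306963, cos(α−β) = -0.384295, d² = 6.459006. Work in radians in the unit-radius frame; every candidate has L = ρ·(t + p + q).
LSL: p² = 2 + d² − 2cos(α−β) + 2d(sin α − sin β) = 14.483698; p = √p² = 3.805745; φ = atan2(cos β − cos α, d + sin α − sin β) = 0.349604 rad; t = (φ − α) mod 2π = 3.573641 rad, q = (β − φ) mod 2π = 4.674785 rad → L = 5.91·(3.573641 + 3.805745 + 4.674785) = 5.91·12.054171 = 71.240153 m
RSR: p² = 2 + d² − 2cos(α−β) + 2d(sin β − sin α) = 3.971495; p = √p² = 1.992861; φ = atan2(cos α − cos β, d − sin α + sin β) = -0.713016 rad; t = (α − φ) mod 2π = 3.772164 rad, q = (φ − β) mod 2π = 0.545780 rad → L = 5.91·(3.772164 + 1.992861 + 0.545780) = 5.91·6.310805 = 37.296860 m
LSR: p² = d² − 2 + 2cos(α−β) + 2d(sin α + sin β) = -0.728522 < 0 → infeasible
RSL: p² = d² − 2 + 2cos(α−β) − 2d(sin α + sin β) = 8.109352; p = √p² = 2.847692; φ = atan2(cos α + cos β, d − sin α − sin β) − atan2(2, p) = -0.811785 rad; t = (α − φ) mod 2π = 3.870934 rad, q = (β − φ) mod 2π = 5.836174 rad → L = 5.91·(3.870934 + 2.847692 + 5.836174) = 5.91·12.554800 = 74.198871 m
RLR: c = (6 − d² + 2cos(α−β) + 2d(sin α − sin β))/8 = 0.503563; p = 2π − arccos c = 5.240107 rad; φ = atan2(cos α − cos β, d − sin α + sin β) = -0.713016 rad; t = (α − φ + p/2) mod 2π = 0.109033 rad, q = (α − β − t + p) mod 2π = 3.165834 rad → L = 5.91·(0.109033 + 5.240107 + 3.165834) = 5.91·8.514973 = 50.323493 m
LRL: c = (6 − d² + 2cos(α−β) − 2d(sin α − sin β))/8 = -0.810462; p = 2π − arccos c = 3.767448 rad; φ = atan2(cos β − cos α, d + sin α − sin β) = 0.349604 rad; t = (φ − α + p/2) mod 2π = 5.457365 rad, q = (β − α − t + p) mod 2π = 0.275324 rad → L = 5.91·(5.457365 + 3.767448 + 0.275324) = 5.91·9.500137 = 56.145810 m
Shortest: RSR with L = 37.296860 m ≈ 37.2969 m

37.2969 m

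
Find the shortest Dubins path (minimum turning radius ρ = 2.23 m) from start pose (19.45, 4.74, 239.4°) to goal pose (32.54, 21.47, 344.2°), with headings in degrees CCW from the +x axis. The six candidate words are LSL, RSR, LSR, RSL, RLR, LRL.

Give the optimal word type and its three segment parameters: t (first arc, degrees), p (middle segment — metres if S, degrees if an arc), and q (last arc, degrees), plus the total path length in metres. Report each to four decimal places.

LSR: t = 190.3198°, p = 18.4063 m, q = 85.5198°, L = 29.1422 m

Let ψ = atan2(Δy, Δx) = atan2(16.73, 13.09) = 51.9594° be the start→goal bearing.
Normalize: d = |goal − start| / ρ = 21.242434/2.23 = 9.525755, α = (θ_start − ψ) mod 360° = 187.4406° = 3.271455 rad, β = (θ_goal − ψ) mod 360° = 292.2406° = 5.100560 rad.
Common terms: sin α = -0.129498, cos α = -0.991580, sin β = -0.925603, cos β = 0.378496, cos(α−β) = -0.255446, d² = 90.740011. Work in radians in the unit-radius frame; every candidate has L = ρ·(t + p + q).
LSL: p² = 2 + d² − 2cos(α−β) + 2d(sin α − sin β) = 108.417903; p = √p² = 10.412392; φ = atan2(cos β − cos α, d + sin α − sin β) = 0.131964 rad; t = (φ − α) mod 2π = 3.143694 rad, q = (β − φ) mod 2π = 4.968596 rad → L = 2.23·(3.143694 + 10.412392 + 4.968596) = 2.23·18.524682 = 41.310041 m
RSR: p² = 2 + d² − 2cos(α−β) + 2d(sin β − sin α) = 78.083902; p = √p² = 8.836510; φ = atan2(cos α − cos β, d − sin α + sin β) = -0.155675 rad; t = (α − φ) mod 2π = 3.427130 rad, q = (φ − β) mod 2π = 1.026950 rad → L = 2.23·(3.427130 + 8.836510 + 1.026950) = 2.23·13.290590 = 29.638015 m
LSR: p² = d² − 2 + 2cos(α−β) + 2d(sin α + sin β) = 68.127859; p = √p² = 8.253960; φ = atan2(−cos α − cos β, d + sin α + sin β) − atan2(−2, p) = 0.309977 rad; t = (φ − α) mod 2π = 3.321707 rad, q = (φ − β) mod 2π = 1.492602 rad → L = 2.23·(3.321707 + 8.253960 + 1.492602) = 2.23·13.068270 = 29.142242 m
RSL: p² = d² − 2 + 2cos(α−β) − 2d(sin α + sin β) = 108.330380; p = √p² = 10.408188; φ = atan2(cos α + cos β, d − sin α − sin β) − atan2(2, p) = -0.247720 rad; t = (α − φ) mod 2π = 3.519176 rad, q = (β − φ) mod 2π = 5.348281 rad → L = 2.23·(3.519176 + 10.408188 + 5.348281) = 2.23·19.275644 = 42.984687 m
RLR: c = (6 − d² + 2cos(α−β) + 2d(sin α − sin β))/8 = -8.760488, |c| > 1 → infeasible
LRL: c = (6 − d² + 2cos(α−β) − 2d(sin α − sin β))/8 = -12.552238, |c| > 1 → infeasible
Shortest: LSR with L = 29.142242 m ≈ 29.1422 m
Convert LSR to answer units (arcs ×180/π): t = 3.321707·180/π = 190.3198°, p = ρ·p = 2.23·8.253960 = 18.4063 m, q = 1.492602·180/π = 85.5198°, L = 29.1422 m.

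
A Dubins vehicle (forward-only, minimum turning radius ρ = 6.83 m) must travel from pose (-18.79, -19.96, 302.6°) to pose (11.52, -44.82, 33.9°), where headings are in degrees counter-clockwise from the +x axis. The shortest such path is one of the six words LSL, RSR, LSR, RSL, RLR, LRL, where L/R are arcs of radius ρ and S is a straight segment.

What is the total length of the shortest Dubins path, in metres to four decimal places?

Let ψ = atan2(Δy, Δx) = atan2(-24.86, 30.31) = -39.3583° be the start→goal bearing.
Normalize: d = |goal − start| / ρ = 39.200966/6.83 = 5.739526, α = (θ_start − ψ) mod 360° = 341.9583° = 5.968298 rad, β = (θ_goal − ψ) mod 360° = 73.2583° = 1.278599 rad.
Common terms: sin α = -0.309709, cos α = 0.950831, sin β = 0.957613, cos β = 0.288057, cos(α−β) = -0.022687, d² = 32.942164. Work in radians in the unit-radius frame; every candidate has L = ρ·(t + p + q).
LSL: p² = 2 + d² − 2cos(α−β) + 2d(sin α − sin β) = 20.439881; p = √p² = 4.521049; φ = atan2(cos β − cos α, d + sin α − sin β) = -0.147128 rad; t = (φ − α) mod 2π = 0.167759 rad, q = (β − φ) mod 2π = 1.425726 rad → L = 6.83·(0.167759 + 4.521049 + 1.425726) = 6.83·6.114534 = 41.762269 m
RSR: p² = 2 + d² − 2cos(α−β) + 2d(sin β − sin α) = 49.535196; p = √p² = 7.038124; φ = atan2(cos α − cos β, d − sin α + sin β) = 0.094309 rad; t = (α − φ) mod 2π = 5.873990 rad, q = (φ − β) mod 2π = 5.098895 rad → L = 6.83·(5.873990 + 7.038124 + 5.098895) = 6.83·18.011009 = 123.015195 m
LSR: p² = d² − 2 + 2cos(α−β) + 2d(sin α + sin β) = 38.334115; p = √p² = 6.191455; φ = atan2(−cos α − cos β, d + sin α + sin β) − atan2(−2, p) = 0.120867 rad; t = (φ − α) mod 2π = 0.435754 rad, q = (φ − β) mod 2π = 5.125453 rad → L = 6.83·(0.435754 + 6.191455 + 5.125453) = 6.83·11.752662 = 80.270682 m
RSL: p² = d² − 2 + 2cos(α−β) − 2d(sin α + sin β) = 23.459463; p = √p² = 4.843497; φ = atan2(cos α + cos β, d − sin α − sin β) − atan2(2, p) = -0.152918 rad; t = (α − φ) mod 2π = 6.121216 rad, q = (β − φ) mod 2π = 1.431516 rad → L = 6.83·(6.121216 + 4.843497 + 1.431516) = 6.83·12.396229 = 84.666246 m
RLR: c = (6 − d² + 2cos(α−β) + 2d(sin α − sin β))/8 = -5.191899, |c| > 1 → infeasible
LRL: c = (6 − d² + 2cos(α−β) − 2d(sin α − sin β))/8 = -1.554985, |c| > 1 → infeasible
Shortest: LSL with L = 41.762269 m ≈ 41.7623 m

41.7623 m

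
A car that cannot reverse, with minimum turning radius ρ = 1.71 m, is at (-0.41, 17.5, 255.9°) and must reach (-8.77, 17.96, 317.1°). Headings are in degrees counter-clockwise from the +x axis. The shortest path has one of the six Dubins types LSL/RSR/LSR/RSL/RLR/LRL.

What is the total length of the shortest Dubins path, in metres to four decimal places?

Let ψ = atan2(Δy, Δx) = atan2(0.46, -8.36) = 176.8505° be the start→goal bearing.
Normalize: d = |goal − start| / ρ = 8.372646/1.71 = 4.896284, α = (θ_start − ψ) mod 360° = 79.0495° = 1.379673 rad, β = (θ_goal − ψ) mod 360° = 140.2495° = 2.447815 rad.
Common terms: sin α = 0.981792, cos α = 0.189961, sin β = 0.639446, cos β = -0.768836, cos(α−β) = 0.481754, d² = 23.973599. Work in radians in the unit-radius frame; every candidate has L = ρ·(t + p + q).
LSL: p² = 2 + d² − 2cos(α−β) + 2d(sin α − sin β) = 28.362531; p = √p² = 5.325648; φ = atan2(cos β − cos α, d + sin α − sin β) = -0.181021 rad; t = (φ − α) mod 2π = 4.722491 rad, q = (β − φ) mod 2π = 2.628836 rad → L = 1.71·(4.722491 + 5.325648 + 2.628836) = 1.71·12.676975 = 21.677628 m
RSR: p² = 2 + d² − 2cos(α−β) + 2d(sin β − sin α) = 21.657651; p = √p² = 4.653778; φ = atan2(cos α − cos β, d − sin α + sin β) = 0.207512 rad; t = (α − φ) mod 2π = 1.172162 rad, q = (φ − β) mod 2π = 4.042882 rad → L = 1.71·(1.172162 + 4.653778 + 4.042882) = 1.71·9.868822 = 16.875686 m
LSR: p² = d² − 2 + 2cos(α−β) + 2d(sin α + sin β) = 38.813188; p = √p² = 6.230023; φ = atan2(−cos α − cos β, d + sin α + sin β) − atan2(−2, p) = 0.399219 rad; t = (φ − α) mod 2π = 5.302731 rad, q = (φ − β) mod 2π = 4.234590 rad → L = 1.71·(5.302731 + 6.230023 + 4.234590) = 1.71·15.767344 = 26.962158 m
RSL: p² = d² − 2 + 2cos(α−β) − 2d(sin α + sin β) = 7.061025; p = √p² = 2.657259; φ = atan2(cos α + cos β, d − sin α − sin β) − atan2(2, p) = -0.820144 rad; t = (α − φ) mod 2π = 2.199818 rad, q = (β − φ) mod 2π = 3.267959 rad → L = 1.71·(2.199818 + 2.657259 + 3.267959) = 1.71·8.125036 = 13.893812 m
RLR: c = (6 − d² + 2cos(α−β) + 2d(sin α − sin β))/8 = -1.707206, |c| > 1 → infeasible
LRL: c = (6 − d² + 2cos(α−β) − 2d(sin α − sin β))/8 = -2.545316, |c| > 1 → infeasible
Shortest: RSL with L = 13.893812 m ≈ 13.8938 m

13.8938 m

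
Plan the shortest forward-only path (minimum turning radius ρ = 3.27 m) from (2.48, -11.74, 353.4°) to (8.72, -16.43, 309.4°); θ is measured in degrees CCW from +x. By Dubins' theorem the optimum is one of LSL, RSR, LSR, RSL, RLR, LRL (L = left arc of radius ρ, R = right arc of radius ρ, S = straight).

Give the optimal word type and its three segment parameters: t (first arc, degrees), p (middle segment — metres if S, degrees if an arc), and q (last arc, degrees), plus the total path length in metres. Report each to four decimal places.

Let ψ = atan2(Δy, Δx) = atan2(-4.69, 6.24) = -36.9286° be the start→goal bearing.
Normalize: d = |goal − start| / ρ = 7.806004/3.27 = 2.387157, α = (θ_start − ψ) mod 360° = 30.3286° = 0.529334 rad, β = (θ_goal − ψ) mod 360° = 346.3286° = 6.044575 rad.
Common terms: sin α = 0.504959, cos α = 0.863143, sin β = -0.236353, cos β = 0.971667, cos(α−β) = 0.719340, d² = 5.698520. Work in radians in the unit-radius frame; every candidate has L = ρ·(t + p + q).
LSL: p² = 2 + d² − 2cos(α−β) + 2d(sin α − sin β) = 9.799095; p = √p² = 3.130351; φ = atan2(cos β − cos α, d + sin α − sin β) = 0.034675 rad; t = (φ − α) mod 2π = 5.788526 rad, q = (β − φ) mod 2π = 6.009899 rad → L = 3.27·(5.788526 + 3.130351 + 6.009899) = 3.27·14.928776 = 48.817099 m
RSR: p² = 2 + d² − 2cos(α−β) + 2d(sin β − sin α) = 2.720585; p = √p² = 1.649420; φ = atan2(cos α − cos β, d − sin α + sin β) = -0.065843 rad; t = (α − φ) mod 2π = 0.595177 rad, q = (φ − β) mod 2π = 0.172768 rad → L = 3.27·(0.595177 + 1.649420 + 0.172768) = 3.27·2.417364 = 7.904782 m
LSR: p² = d² − 2 + 2cos(α−β) + 2d(sin α + sin β) = 6.419608; p = √p² = 2.533695; φ = atan2(−cos α − cos β, d + sin α + sin β) − atan2(−2, p) = 0.063642 rad; t = (φ − α) mod 2π = 5.817493 rad, q = (φ − β) mod 2π = 0.302253 rad → L = 3.27·(5.817493 + 2.533695 + 0.302253) = 3.27·8.653440 = 28.296749 m
RSL: p² = d² − 2 + 2cos(α−β) − 2d(sin α + sin β) = 3.854790; p = √p² = 1.963362; φ = atan2(cos α + cos β, d − sin α − sin β) − atan2(2, p) = -0.080893 rad; t = (α − φ) mod 2π = 0.610227 rad, q = (β − φ) mod 2π = 6.125468 rad → L = 3.27·(0.610227 + 1.963362 + 6.125468) = 3.27·8.699057 = 28.445916 m
RLR: c = (6 − d² + 2cos(α−β) + 2d(sin α − sin β))/8 = 0.659927; p = 2π − arccos c = 5.433110 rad; φ = atan2(cos α − cos β, d − sin α + sin β) = -0.065843 rad; t = (α − φ + p/2) mod 2π = 3.311732 rad, q = (α − β − t + p) mod 2π = 2.889323 rad → L = 3.27·(3.311732 + 5.433110 + 2.889323) = 3.27·11.634166 = 38.043722 m
LRL: c = (6 − d² + 2cos(α−β) − 2d(sin α − sin β))/8 = -0.224887; p = 2π − arccos c = 4.485562 rad; φ = atan2(cos β − cos α, d + sin α − sin β) = 0.034675 rad; t = (φ − α + p/2) mod 2π = 1.748122 rad, q = (β − α − t + p) mod 2π = 1.969495 rad → L = 3.27·(1.748122 + 4.485562 + 1.969495) = 3.27·8.203179 = 26.824396 m
Shortest: RSR with L = 7.904782 m ≈ 7.9048 m
Convert RSR to answer units (arcs ×180/π): t = 0.595177·180/π = 34.1011°, p = ρ·p = 3.27·1.649420 = 5.3936 m, q = 0.172768·180/π = 9.8989°, L = 7.9048 m.

RSR: t = 34.1011°, p = 5.3936 m, q = 9.8989°, L = 7.9048 m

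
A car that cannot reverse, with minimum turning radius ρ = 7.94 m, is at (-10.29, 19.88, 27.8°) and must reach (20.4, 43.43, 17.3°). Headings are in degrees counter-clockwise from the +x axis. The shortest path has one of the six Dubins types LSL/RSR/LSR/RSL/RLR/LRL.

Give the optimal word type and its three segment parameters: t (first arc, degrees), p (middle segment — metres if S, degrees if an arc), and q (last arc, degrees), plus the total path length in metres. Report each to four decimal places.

Let ψ = atan2(Δy, Δx) = atan2(23.55, 30.69) = 37.5009° be the start→goal bearing.
Normalize: d = |goal − start| / ρ = 38.684346/7.94 = 4.872084, α = (θ_start − ψ) mod 360° = 350.2991° = 6.113873 rad, β = (θ_goal − ψ) mod 360° = 339.7991° = 5.930614 rad.
Common terms: sin α = -0.168504, cos α = 0.985701, sin β = -0.345312, cos β = 0.938488, cos(α−β) = 0.983255, d² = 23.737201. Work in radians in the unit-radius frame; every candidate has L = ρ·(t + p + q).
LSL: p² = 2 + d² − 2cos(α−β) + 2d(sin α − sin β) = 25.493539; p = √p² = 5.049113; φ = atan2(cos β − cos α, d + sin α − sin β) = -0.009351 rad; t = (φ − α) mod 2π = 0.159961 rad, q = (β − φ) mod 2π = 5.939965 rad → L = 7.94·(0.159961 + 5.049113 + 5.939965) = 7.94·11.149038 = 88.523365 m
RSR: p² = 2 + d² − 2cos(α−β) + 2d(sin β − sin α) = 22.047843; p = √p² = 4.695513; φ = atan2(cos α − cos β, d − sin α + sin β) = 0.010055 rad; t = (α − φ) mod 2π = 6.103818 rad, q = (φ − β) mod 2π = 0.362627 rad → L = 7.94·(6.103818 + 4.695513 + 0.362627) = 7.94·11.161958 = 88.625946 m
LSR: p² = d² − 2 + 2cos(α−β) + 2d(sin α + sin β) = 18.696996; p = √p² = 4.324002; φ = atan2(−cos α − cos β, d + sin α + sin β) − atan2(−2, p) = 0.017463 rad; t = (φ − α) mod 2π = 0.186775 rad, q = (φ − β) mod 2π = 0.370035 rad → L = 7.94·(0.186775 + 4.324002 + 0.370035) = 7.94·4.880812 = 38.753647 m
RSL: p² = d² − 2 + 2cos(α−β) − 2d(sin α + sin β) = 28.710426; p = √p² = 5.358211; φ = atan2(cos α + cos β, d − sin α − sin β) − atan2(2, p) = -0.014112 rad; t = (α − φ) mod 2π = 6.127985 rad, q = (β − φ) mod 2π = 5.944726 rad → L = 7.94·(6.127985 + 5.358211 + 5.944726) = 7.94·17.430922 = 138.401520 m
RLR: c = (6 − d² + 2cos(α−β) + 2d(sin α − sin β))/8 = -1.755980, |c| > 1 → infeasible
LRL: c = (6 − d² + 2cos(α−β) − 2d(sin α − sin β))/8 = -2.186692, |c| > 1 → infeasible
Shortest: LSR with L = 38.753647 m ≈ 38.7536 m
Convert LSR to answer units (arcs ×180/π): t = 0.186775·180/π = 10.7014°, p = ρ·p = 7.94·4.324002 = 34.3326 m, q = 0.370035·180/π = 21.2014°, L = 38.7536 m.

LSR: t = 10.7014°, p = 34.3326 m, q = 21.2014°, L = 38.7536 m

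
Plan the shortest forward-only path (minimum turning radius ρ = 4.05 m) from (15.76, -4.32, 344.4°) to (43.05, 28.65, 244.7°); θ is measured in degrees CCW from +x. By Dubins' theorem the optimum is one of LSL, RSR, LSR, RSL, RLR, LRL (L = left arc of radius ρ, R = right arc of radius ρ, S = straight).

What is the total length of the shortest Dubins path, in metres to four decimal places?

55.8881 m

Let ψ = atan2(Δy, Δx) = atan2(32.97, 27.29) = 50.3847° be the start→goal bearing.
Normalize: d = |goal − start| / ρ = 42.799124/4.05 = 10.567685, α = (θ_start − ψ) mod 360° = 294.0153° = 5.131535 rad, β = (θ_goal − ψ) mod 360° = 194.3153° = 3.391442 rad.
Common terms: sin α = -0.913437, cos α = 0.406981, sin β = -0.247258, cos β = -0.968950, cos(α−β) = -0.168489, d² = 111.675964. Work in radians in the unit-radius frame; every candidate has L = ρ·(t + p + q).
LSL: p² = 2 + d² − 2cos(α−β) + 2d(sin α − sin β) = 99.933008; p = √p² = 9.996650; φ = atan2(cos β − cos α, d + sin α − sin β) = -0.138077 rad; t = (φ − α) mod 2π = 1.013573 rad, q = (β − φ) mod 2π = 3.529519 rad → L = 4.05·(1.013573 + 9.996650 + 3.529519) = 4.05·14.539742 = 58.885955 m
RSR: p² = 2 + d² − 2cos(α−β) + 2d(sin β − sin α) = 128.092877; p = √p² = 11.317812; φ = atan2(cos α − cos β, d − sin α + sin β) = 0.121874 rad; t = (α − φ) mod 2π = 5.009662 rad, q = (φ − β) mod 2π = 3.013617 rad → L = 4.05·(5.009662 + 11.317812 + 3.013617) = 4.05·19.341091 = 78.331418 m
LSR: p² = d² − 2 + 2cos(α−β) + 2d(sin α + sin β) = 84.807274; p = √p² = 9.209086; φ = atan2(−cos α − cos β, d + sin α + sin β) − atan2(−2, p) = 0.273524 rad; t = (φ − α) mod 2π = 1.425175 rad, q = (φ − β) mod 2π = 3.165268 rad → L = 4.05·(1.425175 + 9.209086 + 3.165268) = 4.05·13.799529 = 55.888092 m
RSL: p² = d² − 2 + 2cos(α−β) − 2d(sin α + sin β) = 133.870697; p = √p² = 11.570251; φ = atan2(cos α + cos β, d − sin α − sin β) − atan2(2, p) = -0.219044 rad; t = (α − φ) mod 2π = 5.350580 rad, q = (β − φ) mod 2π = 3.610486 rad → L = 4.05·(5.350580 + 11.570251 + 3.610486) = 4.05·20.531316 = 83.151832 m
RLR: c = (6 − d² + 2cos(α−β) + 2d(sin α − sin β))/8 = -15.011610, |c| > 1 → infeasible
LRL: c = (6 − d² + 2cos(α−β) − 2d(sin α − sin β))/8 = -11.491626, |c| > 1 → infeasible
Shortest: LSR with L = 55.888092 m ≈ 55.8881 m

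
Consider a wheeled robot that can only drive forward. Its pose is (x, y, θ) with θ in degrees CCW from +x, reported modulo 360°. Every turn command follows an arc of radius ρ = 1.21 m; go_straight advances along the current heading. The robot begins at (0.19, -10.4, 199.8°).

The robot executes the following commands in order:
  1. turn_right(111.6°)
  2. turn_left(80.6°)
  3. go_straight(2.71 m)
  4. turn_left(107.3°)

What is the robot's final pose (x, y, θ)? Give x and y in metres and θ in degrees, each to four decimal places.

(-6.5002, -8.7877, 276.1000°)

set_pose: (x, y, θ) = (0.1900, -10.4000, 199.8000°), ρ = 1.21
turn_right(111.6°): centre at ρ to the right, rotate −111.6° → (-1.4293, -9.2235, 88.2000°)
turn_left(80.6°): centre at ρ to the left, rotate +80.6° → (-2.4037, -7.9986, 168.8000°)
go_straight(2.71): x += 2.71·cos θ, y += 2.71·sin θ → (-5.0620, -7.4722, 168.8000°)
turn_left(107.3°): centre at ρ to the left, rotate +107.3° → (-6.5002, -8.7877, 276.1000°)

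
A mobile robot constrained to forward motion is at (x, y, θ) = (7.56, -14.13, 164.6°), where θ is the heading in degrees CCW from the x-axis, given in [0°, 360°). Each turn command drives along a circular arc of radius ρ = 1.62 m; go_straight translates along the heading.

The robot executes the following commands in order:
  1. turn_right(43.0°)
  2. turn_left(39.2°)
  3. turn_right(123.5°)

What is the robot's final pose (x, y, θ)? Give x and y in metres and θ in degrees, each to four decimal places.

set_pose: (x, y, θ) = (7.5600, -14.1300, 164.6000°), ρ = 1.62
turn_right(43.0°): centre at ρ to the right, rotate −43.0° → (6.6104, -13.4170, 121.6000°)
turn_left(39.2°): centre at ρ to the left, rotate +39.2° → (5.7634, -12.7360, 160.8000°)
turn_right(123.5°): centre at ρ to the right, rotate −123.5° → (5.3144, -9.9174, 37.3000°)

(5.3144, -9.9174, 37.3000°)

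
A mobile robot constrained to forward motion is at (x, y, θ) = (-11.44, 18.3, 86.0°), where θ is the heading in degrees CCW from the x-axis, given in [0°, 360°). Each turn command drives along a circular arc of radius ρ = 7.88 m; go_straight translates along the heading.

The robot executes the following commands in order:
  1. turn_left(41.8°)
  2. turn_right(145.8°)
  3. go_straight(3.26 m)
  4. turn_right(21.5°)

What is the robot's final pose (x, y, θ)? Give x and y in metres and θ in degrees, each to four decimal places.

(1.2648, 33.5821, 320.5000°)

set_pose: (x, y, θ) = (-11.4400, 18.3000, 86.0000°), ρ = 7.88
turn_left(41.8°): centre at ρ to the left, rotate +41.8° → (-13.0744, 23.6794, 127.8000°)
turn_right(145.8°): centre at ρ to the right, rotate −145.8° → (-4.4129, 36.0034, -18.0000° ≡ 342.0000°)
go_straight(3.26): x += 3.26·cos θ, y += 3.26·sin θ → (-1.3125, 34.9960, 342.0000°)
turn_right(21.5°): centre at ρ to the right, rotate −21.5° → (1.2648, 33.5821, 320.5000°)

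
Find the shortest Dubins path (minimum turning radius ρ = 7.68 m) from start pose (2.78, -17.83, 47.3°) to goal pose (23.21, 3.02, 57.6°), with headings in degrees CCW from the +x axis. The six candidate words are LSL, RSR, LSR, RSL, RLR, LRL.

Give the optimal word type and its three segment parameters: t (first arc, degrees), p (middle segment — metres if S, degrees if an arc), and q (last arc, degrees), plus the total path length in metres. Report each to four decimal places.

Let ψ = atan2(Δy, Δx) = atan2(20.85, 20.43) = 45.5829° be the start→goal bearing.
Normalize: d = |goal − start| / ρ = 29.190879/7.68 = 3.800896, α = (θ_start − ψ) mod 360° = 1.7171° = 0.029969 rad, β = (θ_goal − ψ) mod 360° = 12.0171° = 0.209737 rad.
Common terms: sin α = 0.029964, cos α = 0.999551, sin β = 0.208203, cos β = 0.978086, cos(α−β) = 0.983885, d² = 14.446808. Work in radians in the unit-radius frame; every candidate has L = ρ·(t + p + q).
LSL: p² = 2 + d² − 2cos(α−β) + 2d(sin α − sin β) = 13.124102; p = √p² = 3.622720; φ = atan2(cos β − cos α, d + sin α − sin β) = -0.005925 rad; t = (φ − α) mod 2π = 6.247292 rad, q = (β − φ) mod 2π = 0.215663 rad → L = 7.68·(6.247292 + 3.622720 + 0.215663) = 7.68·10.085674 = 77.457980 m
RSR: p² = 2 + d² − 2cos(α−β) + 2d(sin β − sin α) = 15.833974; p = √p² = 3.979193; φ = atan2(cos α − cos β, d − sin α + sin β) = 0.005394 rad; t = (α − φ) mod 2π = 0.024574 rad, q = (φ − β) mod 2π = 6.078842 rad → L = 7.68·(0.024574 + 3.979193 + 6.078842) = 7.68·10.082609 = 77.434437 m
LSR: p² = d² − 2 + 2cos(α−β) + 2d(sin α + sin β) = 16.225075; p = √p² = 4.028036; φ = atan2(−cos α − cos β, d + sin α + sin β) − atan2(−2, p) = 0.005544 rad; t = (φ − α) mod 2π = 6.258761 rad, q = (φ − β) mod 2π = 6.078992 rad → L = 7.68·(6.258761 + 4.028036 + 6.078992) = 7.68·16.365789 = 125.689263 m
RSL: p² = d² − 2 + 2cos(α−β) − 2d(sin α + sin β) = 12.604081; p = √p² = 3.550223; φ = atan2(cos α + cos β, d − sin α − sin β) − atan2(2, p) = -0.006288 rad; t = (α − φ) mod 2π = 0.036257 rad, q = (β − φ) mod 2π = 0.216025 rad → L = 7.68·(0.036257 + 3.550223 + 0.216025) = 7.68·3.802505 = 29.203237 m
RLR: c = (6 − d² + 2cos(α−β) + 2d(sin α − sin β))/8 = -0.979247; p = 2π − arccos c = 3.345678 rad; φ = atan2(cos α − cos β, d − sin α + sin β) = 0.005394 rad; t = (α − φ + p/2) mod 2π = 1.697413 rad, q = (α − β − t + p) mod 2π = 1.468496 rad → L = 7.68·(1.697413 + 3.345678 + 1.468496) = 7.68·6.511587 = 50.008991 m
LRL: c = (6 − d² + 2cos(α−β) − 2d(sin α − sin β))/8 = -0.640513; p = 2π − arccos c = 4.017223 rad; φ = atan2(cos β − cos α, d + sin α − sin β) = -0.005925 rad; t = (φ − α + p/2) mod 2π = 1.972718 rad, q = (β − α − t + p) mod 2π = 2.224274 rad → L = 7.68·(1.972718 + 4.017223 + 2.224274) = 7.68·8.214215 = 63.085175 m
Shortest: RSL with L = 29.203237 m ≈ 29.2032 m
Convert RSL to answer units (arcs ×180/π): t = 0.036257·180/π = 2.0773°, p = ρ·p = 7.68·3.550223 = 27.2657 m, q = 0.216025·180/π = 12.3773°, L = 29.2032 m.

RSL: t = 2.0773°, p = 27.2657 m, q = 12.3773°, L = 29.2032 m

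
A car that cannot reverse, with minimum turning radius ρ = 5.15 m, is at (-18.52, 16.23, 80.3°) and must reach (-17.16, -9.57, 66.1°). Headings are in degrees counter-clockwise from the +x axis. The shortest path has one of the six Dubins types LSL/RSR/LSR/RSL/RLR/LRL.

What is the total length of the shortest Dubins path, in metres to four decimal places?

55.7239 m

Let ψ = atan2(Δy, Δx) = atan2(-25.80, 1.36) = -86.9826° be the start→goal bearing.
Normalize: d = |goal − start| / ρ = 25.835820/5.15 = 5.016664, α = (θ_start − ψ) mod 360° = 167.2826° = 2.919631 rad, β = (θ_goal − ψ) mod 360° = 153.0826° = 2.671795 rad.
Common terms: sin α = 0.220143, cos α = -0.975468, sin β = 0.452706, cos β = -0.891660, cos(α−β) = 0.969445, d² = 25.166919. Work in radians in the unit-radius frame; every candidate has L = ρ·(t + p + q).
LSL: p² = 2 + d² − 2cos(α−β) + 2d(sin α − sin β) = 22.894647; p = √p² = 4.784835; φ = atan2(cos β − cos α, d + sin α − sin β) = 0.017516 rad; t = (φ − α) mod 2π = 3.381070 rad, q = (β − φ) mod 2π = 2.654278 rad → L = 5.15·(3.381070 + 4.784835 + 2.654278) = 5.15·10.820184 = 55.723946 m
RSR: p² = 2 + d² − 2cos(α−β) + 2d(sin β − sin α) = 27.561409; p = √p² = 5.249896; φ = atan2(cos α − cos β, d − sin α + sin β) = -0.015964 rad; t = (α − φ) mod 2π = 2.935596 rad, q = (φ − β) mod 2π = 3.595426 rad → L = 5.15·(2.935596 + 5.249896 + 3.595426) = 5.15·11.780918 = 60.671728 m
LSR: p² = d² − 2 + 2cos(α−β) + 2d(sin α + sin β) = 31.856730; p = √p² = 5.644177; φ = atan2(−cos α − cos β, d + sin α + sin β) − atan2(−2, p) = 0.657639 rad; t = (φ − α) mod 2π = 4.021193 rad, q = (φ − β) mod 2π = 4.269030 rad → L = 5.15·(4.021193 + 5.644177 + 4.269030) = 5.15·13.934399 = 71.762157 m
RSL: p² = d² − 2 + 2cos(α−β) − 2d(sin α + sin β) = 18.354889; p = √p² = 4.284261; φ = atan2(cos α + cos β, d − sin α − sin β) − atan2(2, p) = -0.842717 rad; t = (α − φ) mod 2π = 3.762348 rad, q = (β − φ) mod 2π = 3.514511 rad → L = 5.15·(3.762348 + 4.284261 + 3.514511) = 5.15·11.561120 = 59.539767 m
RLR: c = (6 − d² + 2cos(α−β) + 2d(sin α − sin β))/8 = -2.445176, |c| > 1 → infeasible
LRL: c = (6 − d² + 2cos(α−β) − 2d(sin α − sin β))/8 = -1.861831, |c| > 1 → infeasible
Shortest: LSL with L = 55.723946 m ≈ 55.7239 m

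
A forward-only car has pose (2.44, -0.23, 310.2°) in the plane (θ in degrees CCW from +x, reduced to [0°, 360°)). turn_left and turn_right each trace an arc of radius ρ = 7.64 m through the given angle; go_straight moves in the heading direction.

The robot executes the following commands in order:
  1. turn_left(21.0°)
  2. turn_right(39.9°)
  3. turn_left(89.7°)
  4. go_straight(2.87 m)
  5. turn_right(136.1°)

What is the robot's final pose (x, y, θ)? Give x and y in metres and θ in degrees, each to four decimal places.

set_pose: (x, y, θ) = (2.4400, -0.2300, 310.2000°), ρ = 7.64
turn_left(21.0°): centre at ρ to the left, rotate +21.0° → (4.5948, -1.9937, 331.2000°)
turn_right(39.9°): centre at ρ to the right, rotate −39.9° → (8.0323, -5.9134, 291.3000°)
turn_left(89.7°): centre at ρ to the left, rotate +89.7° → (17.8884, -10.2707, 381.0000° ≡ 21.0000°)
go_straight(2.87): x += 2.87·cos θ, y += 2.87·sin θ → (20.5678, -9.2422, 21.0000°)
turn_right(136.1°): centre at ρ to the right, rotate −136.1° → (30.2242, -19.6157, -115.1000° ≡ 244.9000°)

(30.2242, -19.6157, 244.9000°)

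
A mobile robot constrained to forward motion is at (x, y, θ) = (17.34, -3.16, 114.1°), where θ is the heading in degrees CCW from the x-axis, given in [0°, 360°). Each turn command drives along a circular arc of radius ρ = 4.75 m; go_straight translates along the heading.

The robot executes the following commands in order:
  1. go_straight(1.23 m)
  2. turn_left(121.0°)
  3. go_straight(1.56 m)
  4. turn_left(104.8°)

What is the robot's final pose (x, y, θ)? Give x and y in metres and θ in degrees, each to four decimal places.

set_pose: (x, y, θ) = (17.3400, -3.1600, 114.1000°), ρ = 4.75
go_straight(1.23): x += 1.23·cos θ, y += 1.23·sin θ → (16.8378, -2.0372, 114.1000°)
turn_left(121.0°): centre at ρ to the left, rotate +121.0° → (8.6061, -1.2591, 235.1000°)
go_straight(1.56): x += 1.56·cos θ, y += 1.56·sin θ → (7.7135, -2.5385, 235.1000°)
turn_left(104.8°): centre at ρ to the left, rotate +104.8° → (9.9769, -9.7169, 339.9000°)

(9.9769, -9.7169, 339.9000°)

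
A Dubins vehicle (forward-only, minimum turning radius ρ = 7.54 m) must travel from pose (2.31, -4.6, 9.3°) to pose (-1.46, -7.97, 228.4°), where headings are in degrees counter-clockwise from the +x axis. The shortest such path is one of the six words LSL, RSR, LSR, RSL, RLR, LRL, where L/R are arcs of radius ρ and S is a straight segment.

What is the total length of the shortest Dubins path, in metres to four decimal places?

Let ψ = atan2(Δy, Δx) = atan2(-3.37, -3.77) = -138.2065° be the start→goal bearing.
Normalize: d = |goal − start| / ρ = 5.056659/7.54 = 0.670644, α = (θ_start − ψ) mod 360° = 147.5065° = 2.574474 rad, β = (θ_goal − ψ) mod 360° = 6.6065° = 0.115305 rad.
Common terms: sin α = 0.537204, cos α = -0.843452, sin β = 0.115050, cos β = 0.993360, cos(α−β) = -0.776046, d² = 0.449764. Work in radians in the unit-radius frame; every candidate has L = ρ·(t + p + q).
LSL: p² = 2 + d² − 2cos(α−β) + 2d(sin α − sin β) = 4.568088; p = √p² = 2.137308; φ = atan2(cos β − cos α, d + sin α − sin β) = 1.034103 rad; t = (φ − α) mod 2π = 4.742815 rad, q = (β − φ) mod 2π = 5.364387 rad → L = 7.54·(4.742815 + 2.137308 + 5.364387) = 7.54·12.244510 = 92.323607 m
RSR: p² = 2 + d² − 2cos(α−β) + 2d(sin β − sin α) = 3.435626; p = √p² = 1.853544; φ = atan2(cos α − cos β, d − sin α + sin β) = -1.436329 rad; t = (α − φ) mod 2π = 4.010803 rad, q = (φ − β) mod 2π = 4.731551 rad → L = 7.54·(4.010803 + 1.853544 + 4.731551) = 7.54·10.595898 = 79.893074 m
LSR: p² = d² − 2 + 2cos(α−β) + 2d(sin α + sin β) = -2.227468 < 0 → infeasible
RSL: p² = d² − 2 + 2cos(α−β) − 2d(sin α + sin β) = -3.977190 < 0 → infeasible
RLR: c = (6 − d² + 2cos(α−β) + 2d(sin α − sin β))/8 = 0.570547; p = 2π − arccos c = 5.319560 rad; φ = atan2(cos α − cos β, d − sin α + sin β) = -1.436329 rad; t = (α − φ + p/2) mod 2π = 0.387398 rad, q = (α − β − t + p) mod 2π = 1.108146 rad → L = 7.54·(0.387398 + 5.319560 + 1.108146) = 7.54·6.815104 = 51.385888 m
LRL: c = (6 − d² + 2cos(α−β) − 2d(sin α − sin β))/8 = 0.428989; p = 2π − arccos c = 5.155762 rad; φ = atan2(cos β − cos α, d + sin α − sin β) = 1.034103 rad; t = (φ − α + p/2) mod 2π = 1.037511 rad, q = (β − α − t + p) mod 2π = 1.659083 rad → L = 7.54·(1.037511 + 5.155762 + 1.659083) = 7.54·7.852356 = 59.206762 m
Shortest: RLR with L = 51.385888 m ≈ 51.3859 m

51.3859 m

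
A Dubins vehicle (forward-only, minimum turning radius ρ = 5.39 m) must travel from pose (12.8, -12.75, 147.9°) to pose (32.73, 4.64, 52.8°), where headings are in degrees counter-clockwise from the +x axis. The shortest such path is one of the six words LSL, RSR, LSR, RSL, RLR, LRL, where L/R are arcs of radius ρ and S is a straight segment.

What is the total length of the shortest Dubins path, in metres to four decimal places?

Let ψ = atan2(Δy, Δx) = atan2(17.39, 19.93) = 41.1065° be the start→goal bearing.
Normalize: d = |goal − start| / ρ = 26.450274/5.39 = 4.907286, α = (θ_start − ψ) mod 360° = 106.7935° = 1.863899 rad, β = (θ_goal − ψ) mod 360° = 11.6935° = 0.204091 rad.
Common terms: sin α = 0.957352, cos α = -0.288924, sin β = 0.202677, cos β = 0.979246, cos(α−β) = -0.088894, d² = 24.081461. Work in radians in the unit-radius frame; every candidate has L = ρ·(t + p + q).
LSL: p² = 2 + d² − 2cos(α−β) + 2d(sin α − sin β) = 33.666062; p = √p² = 5.802246; φ = atan2(cos β − cos α, d + sin α − sin β) = 0.220344 rad; t = (φ − α) mod 2π = 4.639630 rad, q = (β − φ) mod 2π = 6.266932 rad → L = 5.39·(4.639630 + 5.802246 + 6.266932) = 5.39·16.708809 = 90.060479 m
RSR: p² = 2 + d² − 2cos(α−β) + 2d(sin β − sin α) = 18.852436; p = √p² = 4.341939; φ = atan2(cos α − cos β, d − sin α + sin β) = -0.296395 rad; t = (α − φ) mod 2π = 2.160294 rad, q = (φ − β) mod 2π = 5.782699 rad → L = 5.39·(2.160294 + 4.341939 + 5.782699) = 5.39·12.284933 = 66.215787 m
LSR: p² = d² − 2 + 2cos(α−β) + 2d(sin α + sin β) = 33.288862; p = √p² = 5.769650; φ = atan2(−cos α − cos β, d + sin α + sin β) − atan2(−2, p) = 0.220390 rad; t = (φ − α) mod 2π = 4.639676 rad, q = (φ − β) mod 2π = 0.016299 rad → L = 5.39·(4.639676 + 5.769650 + 0.016299) = 5.39·10.425625 = 56.194118 m
RSL: p² = d² − 2 + 2cos(α−β) − 2d(sin α + sin β) = 10.518482; p = √p² = 3.243221; φ = atan2(cos α + cos β, d − sin α − sin β) − atan2(2, p) = -0.370409 rad; t = (α − φ) mod 2π = 2.234308 rad, q = (β − φ) mod 2π = 0.574500 rad → L = 5.39·(2.234308 + 3.243221 + 0.574500) = 5.39·6.052030 = 32.620441 m
RLR: c = (6 − d² + 2cos(α−β) + 2d(sin α − sin β))/8 = -1.356555, |c| > 1 → infeasible
LRL: c = (6 − d² + 2cos(α−β) − 2d(sin α − sin β))/8 = -3.208258, |c| > 1 → infeasible
Shortest: RSL with L = 32.620441 m ≈ 32.6204 m

32.6204 m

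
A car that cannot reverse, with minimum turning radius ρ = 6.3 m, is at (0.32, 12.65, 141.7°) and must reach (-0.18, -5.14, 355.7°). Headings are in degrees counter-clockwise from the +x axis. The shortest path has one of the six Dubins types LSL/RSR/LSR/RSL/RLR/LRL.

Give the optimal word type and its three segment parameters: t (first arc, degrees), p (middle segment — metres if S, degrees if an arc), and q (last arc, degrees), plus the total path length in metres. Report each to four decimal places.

Let ψ = atan2(Δy, Δx) = atan2(-17.79, -0.50) = -91.6099° be the start→goal bearing.
Normalize: d = |goal − start| / ρ = 17.797025/6.3 = 2.824925, α = (θ_start − ψ) mod 360° = 233.3099° = 4.072026 rad, β = (θ_goal − ψ) mod 360° = 87.3099° = 1.523845 rad.
Common terms: sin α = -0.801879, cos α = -0.597486, sin β = 0.998898, cos β = 0.046934, cos(α−β) = -0.829038, d² = 7.980199. Work in radians in the unit-radius frame; every candidate has L = ρ·(t + p + q).
LSL: p² = 2 + d² − 2cos(α−β) + 2d(sin α − sin β) = 1.464155; p = √p² = 1.210023; φ = atan2(cos β − cos α, d + sin α − sin β) = 0.561632 rad; t = (φ − α) mod 2π = 2.772791 rad, q = (β − φ) mod 2π = 0.962213 rad → L = 6.3·(2.772791 + 1.210023 + 0.962213) = 6.3·4.945028 = 31.153673 m
RSR: p² = 2 + d² − 2cos(α−β) + 2d(sin β − sin α) = 21.812393; p = √p² = 4.670374; φ = atan2(cos α − cos β, d − sin α + sin β) = -0.138422 rad; t = (α − φ) mod 2π = 4.210448 rad, q = (φ − β) mod 2π = 4.620918 rad → L = 6.3·(4.210448 + 4.670374 + 4.620918) = 6.3·13.501740 = 85.060962 m
LSR: p² = d² − 2 + 2cos(α−β) + 2d(sin α + sin β) = 5.435251; p = √p² = 2.331363; φ = atan2(−cos α − cos β, d + sin α + sin β) − atan2(−2, p) = 0.889252 rad; t = (φ − α) mod 2π = 3.100412 rad, q = (φ − β) mod 2π = 5.648592 rad → L = 6.3·(3.100412 + 2.331363 + 5.648592) = 6.3·11.080366 = 69.806308 m
RSL: p² = d² − 2 + 2cos(α−β) − 2d(sin α + sin β) = 3.208996; p = √p² = 1.791367; φ = atan2(cos α + cos β, d − sin α − sin β) − atan2(2, p) = -1.046887 rad; t = (α − φ) mod 2π = 5.118913 rad, q = (β − φ) mod 2π = 2.570732 rad → L = 6.3·(5.118913 + 1.791367 + 2.570732) = 6.3·9.481012 = 59.730378 m
RLR: c = (6 − d² + 2cos(α−β) + 2d(sin α − sin β))/8 = -1.726549, |c| > 1 → infeasible
LRL: c = (6 − d² + 2cos(α−β) − 2d(sin α − sin β))/8 = 0.816981; p = 2π − arccos c = 5.668544 rad; φ = atan2(cos β − cos α, d + sin α − sin β) = 0.561632 rad; t = (φ − α + p/2) mod 2π = 5.607064 rad, q = (β − α − t + p) mod 2π = 3.796485 rad → L = 6.3·(5.607064 + 5.668544 + 3.796485) = 6.3·15.072093 = 94.954188 m
Shortest: LSL with L = 31.153673 m ≈ 31.1537 m
Convert LSL to answer units (arcs ×180/π): t = 2.772791·180/π = 158.8692°, p = ρ·p = 6.3·1.210023 = 7.6231 m, q = 0.962213·180/π = 55.1308°, L = 31.1537 m.

LSL: t = 158.8692°, p = 7.6231 m, q = 55.1308°, L = 31.1537 m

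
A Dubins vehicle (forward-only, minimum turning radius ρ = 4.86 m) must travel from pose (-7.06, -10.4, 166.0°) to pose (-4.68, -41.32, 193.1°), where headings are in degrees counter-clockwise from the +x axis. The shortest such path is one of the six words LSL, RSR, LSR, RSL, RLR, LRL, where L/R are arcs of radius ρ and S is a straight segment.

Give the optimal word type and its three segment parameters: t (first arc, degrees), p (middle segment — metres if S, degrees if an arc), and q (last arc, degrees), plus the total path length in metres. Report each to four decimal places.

LSR: t = 137.2503°, p = 19.3013 m, q = 110.1503°, L = 40.2866 m

Let ψ = atan2(Δy, Δx) = atan2(-30.92, 2.38) = -85.5985° be the start→goal bearing.
Normalize: d = |goal − start| / ρ = 31.011462/4.86 = 6.380959, α = (θ_start − ψ) mod 360° = 251.5985° = 4.391222 rad, β = (θ_goal − ψ) mod 360° = 278.6985° = 4.864206 rad.
Common terms: sin α = -0.948868, cos α = -0.315675, sin β = -0.988498, cos β = 0.151234, cos(α−β) = 0.890213, d² = 40.716642. Work in radians in the unit-radius frame; every candidate has L = ρ·(t + p + q).
LSL: p² = 2 + d² − 2cos(α−β) + 2d(sin α − sin β) = 41.441977; p = √p² = 6.437544; φ = atan2(cos β − cos α, d + sin α − sin β) = 0.072593 rad; t = (φ − α) mod 2π = 1.964557 rad, q = (β − φ) mod 2π = 4.791613 rad → L = 4.86·(1.964557 + 6.437544 + 4.791613) = 4.86·13.193714 = 64.121449 m
RSR: p² = 2 + d² − 2cos(α−β) + 2d(sin β − sin α) = 40.430456; p = √p² = 6.358495; φ = atan2(cos α − cos β, d − sin α + sin β) = -0.073497 rad; t = (α − φ) mod 2π = 4.464718 rad, q = (φ − β) mod 2π = 1.345483 rad → L = 4.86·(4.464718 + 6.358495 + 1.345483) = 4.86·12.168696 = 59.139862 m
LSR: p² = d² − 2 + 2cos(α−β) + 2d(sin α + sin β) = 15.772567; p = √p² = 3.971469; φ = atan2(−cos α − cos β, d + sin α + sin β) − atan2(−2, p) = 0.503506 rad; t = (φ − α) mod 2π = 2.395470 rad, q = (φ − β) mod 2π = 1.922486 rad → L = 4.86·(2.395470 + 3.971469 + 1.922486) = 4.86·8.289425 = 40.286606 m
RSL: p² = d² − 2 + 2cos(α−β) − 2d(sin α + sin β) = 65.221568; p = √p² = 8.075987; φ = atan2(cos α + cos β, d − sin α − sin β) − atan2(2, p) = -0.262529 rad; t = (α − φ) mod 2π = 4.653751 rad, q = (β − φ) mod 2π = 5.126735 rad → L = 4.86·(4.653751 + 8.075987 + 5.126735) = 4.86·17.856473 = 86.782460 m
RLR: c = (6 − d² + 2cos(α−β) + 2d(sin α − sin β))/8 = -4.053807, |c| > 1 → infeasible
LRL: c = (6 − d² + 2cos(α−β) − 2d(sin α − sin β))/8 = -4.180247, |c| > 1 → infeasible
Shortest: LSR with L = 40.286606 m ≈ 40.2866 m
Convert LSR to answer units (arcs ×180/π): t = 2.395470·180/π = 137.2503°, p = ρ·p = 4.86·3.971469 = 19.3013 m, q = 1.922486·180/π = 110.1503°, L = 40.2866 m.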